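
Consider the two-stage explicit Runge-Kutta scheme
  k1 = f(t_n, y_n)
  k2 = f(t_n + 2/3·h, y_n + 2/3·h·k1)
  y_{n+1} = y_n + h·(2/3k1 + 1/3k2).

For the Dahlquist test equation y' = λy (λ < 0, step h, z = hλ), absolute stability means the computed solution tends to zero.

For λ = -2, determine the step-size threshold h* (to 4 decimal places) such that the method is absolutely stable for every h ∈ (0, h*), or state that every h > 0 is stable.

On y'=λy, z=hλ:
  k1=λy_n ⇒ h·k1=z·y_n;  k2=λ(1+2/3z)y_n ⇒ h·k2=z(1+2/3z)y_n
  y_{n+1}/y_n = 1 + 2/3z + 1/3z(1+2/3z) = 1 + z + 2/9z²
  R(z) = 1 + z + 2/9z².

Find x<0 with |R(x)|<1.
x=-1.33: |R|=0.0631
R=1: x+2/9x²=0 ⇒ x=−9/2=-4.5000; min R=1−1/(4·2/9)=-0.1250>−1
Confirm numerically:
  x=-3.568: |R|=0.26103 <1
  x=-3.290: |R|=0.11536 <1
  x=-3.250: |R|=0.09722 <1
  x=-5.013: |R|=1.57148 >1
  x=-4.933: |R|=1.47466 >1
  x=-4.602: |R|=1.10431 >1
Interval (-4.5000, 0).

(-4.5000,0); λ=-2 ⇒ h* = (9/2)/2 = 2.2500.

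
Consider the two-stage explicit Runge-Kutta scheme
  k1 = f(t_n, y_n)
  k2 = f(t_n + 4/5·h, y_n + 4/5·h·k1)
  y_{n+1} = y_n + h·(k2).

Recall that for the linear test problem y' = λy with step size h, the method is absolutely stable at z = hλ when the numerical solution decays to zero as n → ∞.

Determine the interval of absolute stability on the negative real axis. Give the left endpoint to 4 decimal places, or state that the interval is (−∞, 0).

Set f=λy, z=hλ:
  k1=λy_n ⇒ h·k1=z·y_n;  k2=λ(1+4/5z)y_n ⇒ h·k2=z(1+4/5z)y_n
  y_{n+1}/y_n = 1 + z(1+4/5z) = 1 + z + 4/5z²
  so R(z) = 1 + z + 4/5z².

Find x<0 with |R(x)|<1.
x=-1.01: |R|=0.8061
R=1: x+4/5x²=0 ⇒ x=−5/4=-1.2500; min R=1−1/(4·4/5)=0.6875>−1
Confirm numerically:
  x=-1.203: |R|=0.95477 <1
  x=-0.885: |R|=0.74158 <1
  x=-0.750: |R|=0.70000 <1
  x=-1.634: |R|=1.50196 >1
  x=-1.543: |R|=1.36168 >1
  x=-1.318: |R|=1.07170 >1
Stable set (-1.2500, 0).

z∈(-1.2500,0).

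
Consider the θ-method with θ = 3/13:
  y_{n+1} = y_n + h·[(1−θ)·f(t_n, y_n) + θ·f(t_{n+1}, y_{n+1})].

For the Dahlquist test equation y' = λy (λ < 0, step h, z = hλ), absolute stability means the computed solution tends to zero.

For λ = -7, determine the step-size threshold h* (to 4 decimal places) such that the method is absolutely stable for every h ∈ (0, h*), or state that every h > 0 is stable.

(-3.7143,0); λ=-7 ⇒ h* = (26/7)/7 = 0.5306.

On y'=λy, z=hλ:
  y_{n+1} = y_n + z·[10/13·y_n + 3/13·y_{n+1}] ⇒ (1 − 3/13z)y_{n+1} = (1 + 10/13z)y_n
  so R(z) = (1 + 10/13z)/(1 − 3/13z).

Solve |R(x)|<1 on ℝ⁻.
x=-0.35: |R|=0.6762
R=−1: 1+10/13x = −1+3/13x ⇒ -7/13x=2 ⇒ x=2/(-7/13)=-3.7143
Confirm numerically:
  x=-3.506: |R|=0.93800 <1
  x=-3.167: |R|=0.82974 <1
  x=-2.146: |R|=0.43523 <1
  x=-4.045: |R|=1.09210 >1
  x=-4.028: |R|=1.08755 >1
So |R|<1 on (-3.7143, 0).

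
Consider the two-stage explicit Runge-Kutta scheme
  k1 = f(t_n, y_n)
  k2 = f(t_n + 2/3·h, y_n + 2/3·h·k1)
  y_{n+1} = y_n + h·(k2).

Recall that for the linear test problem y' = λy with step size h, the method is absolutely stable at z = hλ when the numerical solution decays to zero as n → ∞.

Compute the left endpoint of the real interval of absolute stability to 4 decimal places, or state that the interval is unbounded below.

z* = -1.5000.

With y'=λy (z=hλ):
  k1=λy_n ⇒ h·k1=z·y_n;  k2=λ(1+2/3z)y_n ⇒ h·k2=z(1+2/3z)y_n
  y_{n+1}/y_n = 1 + z(1+2/3z) = 1 + z + 2/3z²
  Hence R(z) = 1 + z + 2/3z².

Solve |R(x)|<1 on ℝ⁻.
x=-0.81: |R|=0.6274
R=1: x+2/3x²=0 ⇒ x=−3/2=-1.5000; min R=1−1/(4·2/3)=0.6250>−1
Confirm numerically:
  x=-1.420: |R|=0.92427 <1
  x=-1.075: |R|=0.69542 <1
  x=-0.703: |R|=0.62647 <1
  x=-2.078: |R|=1.80072 >1
  x=-1.756: |R|=1.29969 >1
Stable set (-1.5000, 0).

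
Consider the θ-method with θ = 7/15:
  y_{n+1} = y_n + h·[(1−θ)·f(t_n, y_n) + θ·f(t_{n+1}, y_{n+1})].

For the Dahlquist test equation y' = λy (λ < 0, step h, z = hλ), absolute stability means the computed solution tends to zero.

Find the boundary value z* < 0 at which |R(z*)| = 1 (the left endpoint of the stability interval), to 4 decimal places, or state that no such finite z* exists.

left endpoint -30.0000.

On y'=λy, z=hλ:
  y_{n+1} = y_n + z·[8/15·y_n + 7/15·y_{n+1}] ⇒ (1 − 7/15z)y_{n+1} = (1 + 8/15z)y_n
  ⇒ R(z) = (1 + 8/15z)/(1 − 7/15z).

Need |R(x)|<1, x<0.
x=-1.5: |R|=0.1176
R=−1: 1+8/15x = −1+7/15x ⇒ -1/15x=2 ⇒ x=2/(-1/15)=-30.0000
Confirm numerically:
  x=-29.520: |R|=0.99783 <1
  x=-24.268: |R|=0.96900 <1
  x=-17.726: |R|=0.91175 <1
  x=-30.327: |R|=1.00144 >1
  x=-30.147: |R|=1.00065 >1
Stable set (-30.0000, 0).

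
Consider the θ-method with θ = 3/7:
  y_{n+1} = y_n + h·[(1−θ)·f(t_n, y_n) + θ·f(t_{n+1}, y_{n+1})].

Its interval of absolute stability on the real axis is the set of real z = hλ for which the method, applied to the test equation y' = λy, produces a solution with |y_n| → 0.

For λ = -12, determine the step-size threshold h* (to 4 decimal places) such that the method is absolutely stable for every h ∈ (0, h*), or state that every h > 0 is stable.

(-14.0000,0); λ=-12 ⇒ h* = (14)/12 = 1.1667.

Set f=λy, z=hλ:
  y_{n+1} = y_n + z·[4/7·y_n + 3/7·y_{n+1}] ⇒ (1 − 3/7z)y_{n+1} = (1 + 4/7z)y_n
  ⇒ R(z) = (1 + 4/7z)/(1 − 3/7z).

Boundary: |R(x)|=1, x<0.
x=-0.87: |R|=0.3663
R=−1: 1+4/7x = −1+3/7x ⇒ -1/7x=2 ⇒ x=2/(-1/7)=-14.0000
Confirm numerically:
  x=-11.573: |R|=0.94183 <1
  x=-6.163: |R|=0.69253 <1
  x=-5.964: |R|=0.67717 <1
  x=-5.940: |R|=0.67526 <1
  x=-14.379: |R|=1.00756 >1
  x=-14.200: |R|=1.00403 >1
  x=-14.187: |R|=1.00377 >1
So |R|<1 on (-14.0000, 0).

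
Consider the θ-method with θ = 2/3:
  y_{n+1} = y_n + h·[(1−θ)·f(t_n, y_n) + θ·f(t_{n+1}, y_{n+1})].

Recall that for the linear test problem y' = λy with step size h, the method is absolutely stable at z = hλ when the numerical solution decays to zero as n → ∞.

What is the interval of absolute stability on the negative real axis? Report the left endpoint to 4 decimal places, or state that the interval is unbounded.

On y'=λy, z=hλ:
  y_{n+1} = y_n + z·[1/3·y_n + 2/3·y_{n+1}] ⇒ (1 − 2/3z)y_{n+1} = (1 + 1/3z)y_n
  so R(z) = (1 + 1/3z)/(1 − 2/3z).

Find x<0 with |R(x)|<1.
x=-1.52: |R|=0.2450
x=-2: |R|=0.1429
x=-10: |R|=0.3043
x=-100: |R|=0.4778
θ=2/3≥1/2 ⇒ |1+1/3x|<|1−2/3x| ∀x<0 ⇒ unbounded interval.

unbounded; (−∞, 0).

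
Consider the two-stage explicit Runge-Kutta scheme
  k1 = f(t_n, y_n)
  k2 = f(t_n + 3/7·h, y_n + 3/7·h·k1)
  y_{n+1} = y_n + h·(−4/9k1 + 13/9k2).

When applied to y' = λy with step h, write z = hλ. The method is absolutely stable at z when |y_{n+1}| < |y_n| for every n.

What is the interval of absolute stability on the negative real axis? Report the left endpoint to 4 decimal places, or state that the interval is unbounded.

(-1.6154, 0).

On y'=λy, z=hλ:
  k1=λy_n ⇒ h·k1=z·y_n;  k2=λ(1+3/7z)y_n ⇒ h·k2=z(1+3/7z)y_n
  y_{n+1}/y_n = 1 − 4/9z + 13/9z(1+3/7z) = 1 + z + 13/21z²
  ⇒ R(z) = 1 + z + 13/21z².

Find x<0 with |R(x)|<1.
x=-0.42: |R|=0.6892
R=1: x+13/21x²=0 ⇒ x=−21/13=-1.6154; min R=1−1/(4·13/21)=0.5962>−1
Confirm numerically:
  x=-1.477: |R|=0.87347 <1
  x=-1.218: |R|=0.70037 <1
  x=-1.104: |R|=0.65051 <1
  x=-0.891: |R|=0.60045 <1
  x=-2.172: |R|=1.74841 >1
  x=-2.043: |R|=1.54081 >1
  x=-1.671: |R|=1.05753 >1
So |R|<1 on (-1.6154, 0).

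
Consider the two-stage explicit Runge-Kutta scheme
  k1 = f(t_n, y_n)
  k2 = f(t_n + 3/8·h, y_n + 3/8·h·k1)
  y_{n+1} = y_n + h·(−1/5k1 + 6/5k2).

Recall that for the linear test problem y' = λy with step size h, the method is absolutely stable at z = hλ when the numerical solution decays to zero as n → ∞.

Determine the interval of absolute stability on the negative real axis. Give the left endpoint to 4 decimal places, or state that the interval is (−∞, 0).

(-2.2222, 0).

Test eqn y'=λy, z=hλ:
  k1=λy_n ⇒ h·k1=z·y_n;  k2=λ(1+3/8z)y_n ⇒ h·k2=z(1+3/8z)y_n
  y_{n+1}/y_n = 1 − 1/5z + 6/5z(1+3/8z) = 1 + z + 9/20z²
  ⇒ R(z) = 1 + z + 9/20z².

Boundary: |R(x)|=1, x<0.
x=-0.81: |R|=0.4852
R=1: x+9/20x²=0 ⇒ x=−20/9=-2.2222; min R=1−1/(4·9/20)=0.4444>−1
Confirm numerically:
  x=-2.198: |R|=0.97604 <1
  x=-1.170: |R|=0.44600 <1
  x=-1.093: |R|=0.44459 <1
  x=-2.764: |R|=1.67386 >1
  x=-2.318: |R|=1.09991 >1
  x=-2.253: |R|=1.03120 >1
Stable set (-2.2222, 0).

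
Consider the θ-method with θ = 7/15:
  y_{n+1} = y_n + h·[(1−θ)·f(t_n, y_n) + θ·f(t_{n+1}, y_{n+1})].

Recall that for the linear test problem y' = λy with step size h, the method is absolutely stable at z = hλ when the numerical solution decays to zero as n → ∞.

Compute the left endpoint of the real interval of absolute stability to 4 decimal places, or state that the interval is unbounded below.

left endpoint -30.0000.

Set f=λy, z=hλ:
  y_{n+1} = y_n + z·[8/15·y_n + 7/15·y_{n+1}] ⇒ (1 − 7/15z)y_{n+1} = (1 + 8/15z)y_n
  ⇒ R(z) = (1 + 8/15z)/(1 − 7/15z).

Solve |R(x)|<1 on ℝ⁻.
x=-0.91: |R|=0.3613
R=−1: 1+8/15x = −1+7/15x ⇒ -1/15x=2 ⇒ x=2/(-1/15)=-30.0000
Confirm numerically:
  x=-28.823: |R|=0.99457 <1
  x=-24.538: |R|=0.97075 <1
  x=-23.402: |R|=0.96310 <1
  x=-17.556: |R|=0.90976 <1
  x=-30.585: |R|=1.00255 >1
  x=-30.256: |R|=1.00113 >1
Interval (-30.0000, 0).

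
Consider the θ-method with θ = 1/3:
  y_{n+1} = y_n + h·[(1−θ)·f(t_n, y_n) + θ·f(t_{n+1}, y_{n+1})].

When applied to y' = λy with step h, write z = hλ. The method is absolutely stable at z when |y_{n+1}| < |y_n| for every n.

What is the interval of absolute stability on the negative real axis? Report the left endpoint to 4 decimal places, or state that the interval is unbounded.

Set f=λy, z=hλ:
  y_{n+1} = y_n + z·[2/3·y_n + 1/3·y_{n+1}] ⇒ (1 − 1/3z)y_{n+1} = (1 + 2/3z)y_n
  so R(z) = (1 + 2/3z)/(1 − 1/3z).

Solve |R(x)|<1 on ℝ⁻.
x=-1.78: |R|=0.1172
R=−1: 1+2/3x = −1+1/3x ⇒ -1/3x=2 ⇒ x=2/(-1/3)=-6.0000
Confirm numerically:
  x=-5.489: |R|=0.93980 <1
  x=-4.931: |R|=0.86521 <1
  x=-4.792: |R|=0.84497 <1
  x=-4.477: |R|=0.79631 <1
  x=-6.486: |R|=1.05123 >1
  x=-6.080: |R|=1.00881 >1
So |R|<1 on (-6.0000, 0).

z∈(-6.0000,0).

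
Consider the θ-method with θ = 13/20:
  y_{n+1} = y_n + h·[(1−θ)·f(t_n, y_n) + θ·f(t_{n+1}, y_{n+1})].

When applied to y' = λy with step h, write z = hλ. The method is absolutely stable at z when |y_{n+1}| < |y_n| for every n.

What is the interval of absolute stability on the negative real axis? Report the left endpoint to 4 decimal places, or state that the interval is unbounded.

unbounded; (−∞, 0).

With y'=λy (z=hλ):
  y_{n+1} = y_n + z·[7/20·y_n + 13/20·y_{n+1}] ⇒ (1 − 13/20z)y_{n+1} = (1 + 7/20z)y_n
  Hence R(z) = (1 + 7/20z)/(1 − 13/20z).

Need |R(x)|<1, x<0.
x=-1.2: |R|=0.3258
x=-2: |R|=0.1304
x=-10: |R|=0.3333
x=-100: |R|=0.5152
θ=13/20≥1/2 ⇒ |1+7/20x|<|1−13/20x| ∀x<0 ⇒ stable on all of ℝ⁻.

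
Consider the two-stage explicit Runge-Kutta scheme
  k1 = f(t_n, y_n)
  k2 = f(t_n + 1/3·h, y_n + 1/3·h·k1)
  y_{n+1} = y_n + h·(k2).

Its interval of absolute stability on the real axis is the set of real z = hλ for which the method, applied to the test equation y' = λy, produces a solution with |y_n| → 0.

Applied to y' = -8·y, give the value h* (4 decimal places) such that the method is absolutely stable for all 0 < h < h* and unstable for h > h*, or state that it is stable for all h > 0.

On y'=λy, z=hλ:
  k1=λy_n ⇒ h·k1=z·y_n;  k2=λ(1+1/3z)y_n ⇒ h·k2=z(1+1/3z)y_n
  y_{n+1}/y_n = 1 + z(1+1/3z) = 1 + z + 1/3z²
  so R(z) = 1 + z + 1/3z².

Boundary: |R(x)|=1, x<0.
x=-1.29: |R|=0.2647
R=1: x+1/3x²=0 ⇒ x=−3=-3.0000; min R=1−1/(4·1/3)=0.2500>−1
Confirm numerically:
  x=-2.551: |R|=0.61820 <1
  x=-2.331: |R|=0.48019 <1
  x=-1.262: |R|=0.26888 <1
  x=-3.451: |R|=1.51880 >1
  x=-3.428: |R|=1.48906 >1
So |R|<1 on (-3.0000, 0).

(-3.0000,0); λ=-8 ⇒ h* = (3)/8 = 0.3750.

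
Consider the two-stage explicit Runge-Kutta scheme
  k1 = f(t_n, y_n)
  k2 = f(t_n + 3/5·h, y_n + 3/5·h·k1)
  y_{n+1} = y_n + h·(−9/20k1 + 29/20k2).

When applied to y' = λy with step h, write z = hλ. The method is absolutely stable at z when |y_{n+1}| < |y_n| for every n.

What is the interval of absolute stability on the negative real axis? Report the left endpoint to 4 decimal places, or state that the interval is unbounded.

z∈(-1.1494,0).

Test eqn y'=λy, z=hλ:
  k1=λy_n ⇒ h·k1=z·y_n;  k2=λ(1+3/5z)y_n ⇒ h·k2=z(1+3/5z)y_n
  y_{n+1}/y_n = 1 − 9/20z + 29/20z(1+3/5z) = 1 + z + 87/100z²
  ⇒ R(z) = 1 + z + 87/100z².

Need |R(x)|<1, x<0.
x=-0.48: |R|=0.7204
R=1: x+87/100x²=0 ⇒ x=−100/87=-1.1494; min R=1−1/(4·87/100)=0.7126>−1
Confirm numerically:
  x=-1.076: |R|=0.93127 <1
  x=-0.814: |R|=0.76246 <1
  x=-0.665: |R|=0.71974 <1
  x=-0.632: |R|=0.71550 <1
  x=-1.740: |R|=1.89401 >1
  x=-1.590: |R|=1.60945 >1
Interval (-1.1494, 0).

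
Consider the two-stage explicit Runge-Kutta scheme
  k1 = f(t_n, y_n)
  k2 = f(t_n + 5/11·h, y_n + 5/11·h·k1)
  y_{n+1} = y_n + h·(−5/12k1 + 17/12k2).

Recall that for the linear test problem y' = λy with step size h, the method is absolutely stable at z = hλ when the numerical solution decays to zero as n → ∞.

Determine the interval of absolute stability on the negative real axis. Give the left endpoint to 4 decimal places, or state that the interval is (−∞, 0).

(-1.5529, 0).

With y'=λy (z=hλ):
  k1=λy_n ⇒ h·k1=z·y_n;  k2=λ(1+5/11z)y_n ⇒ h·k2=z(1+5/11z)y_n
  y_{n+1}/y_n = 1 − 5/12z + 17/12z(1+5/11z) = 1 + z + 85/132z²
  Hence R(z) = 1 + z + 85/132z².

Need |R(x)|<1, x<0.
x=-0.33: |R|=0.7401
R=1: x+85/132x²=0 ⇒ x=−132/85=-1.5529; min R=1−1/(4·85/132)=0.6118>−1
Confirm numerically:
  x=-1.420: |R|=0.87844 <1
  x=-1.320: |R|=0.80200 <1
  x=-1.202: |R|=0.72837 <1
  x=-0.679: |R|=0.61788 <1
  x=-2.141: |R|=1.81074 >1
  x=-1.926: |R|=1.46268 >1
Interval (-1.5529, 0).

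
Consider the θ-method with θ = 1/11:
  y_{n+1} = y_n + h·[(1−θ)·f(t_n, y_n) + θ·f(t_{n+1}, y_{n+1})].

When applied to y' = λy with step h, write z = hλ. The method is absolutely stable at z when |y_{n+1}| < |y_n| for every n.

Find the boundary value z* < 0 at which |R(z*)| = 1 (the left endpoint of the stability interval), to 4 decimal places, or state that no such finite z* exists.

z* = -2.4444.

Test eqn y'=λy, z=hλ:
  y_{n+1} = y_n + z·[10/11·y_n + 1/11·y_{n+1}] ⇒ (1 − 1/11z)y_{n+1} = (1 + 10/11z)y_n
  R(z) = (1 + 10/11z)/(1 − 1/11z).

Find x<0 with |R(x)|<1.
x=-1.49: |R|=0.3122
R=−1: 1+10/11x = −1+1/11x ⇒ -9/11x=2 ⇒ x=2/(-9/11)=-2.4444
Confirm numerically:
  x=-1.554: |R|=0.36164 <1
  x=-1.307: |R|=0.16820 <1
  x=-1.251: |R|=0.12326 <1
  x=-3.019: |R|=1.36886 >1
  x=-2.523: |R|=1.05228 >1
So |R|<1 on (-2.4444, 0).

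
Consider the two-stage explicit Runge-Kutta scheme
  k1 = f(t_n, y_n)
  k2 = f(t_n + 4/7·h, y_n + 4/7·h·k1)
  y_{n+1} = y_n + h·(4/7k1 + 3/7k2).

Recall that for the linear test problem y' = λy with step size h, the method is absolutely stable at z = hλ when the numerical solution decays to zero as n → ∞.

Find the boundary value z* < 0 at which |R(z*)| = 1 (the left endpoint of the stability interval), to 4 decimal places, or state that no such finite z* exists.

Test eqn y'=λy, z=hλ:
  k1=λy_n ⇒ h·k1=z·y_n;  k2=λ(1+4/7z)y_n ⇒ h·k2=z(1+4/7z)y_n
  y_{n+1}/y_n = 1 + 4/7z + 3/7z(1+4/7z) = 1 + z + 12/49z²
  ⇒ R(z) = 1 + z + 12/49z².

Need |R(x)|<1, x<0.
x=-0.55: |R|=0.5241
R=1: x+12/49x²=0 ⇒ x=−49/12=-4.0833; min R=1−1/(4·12/49)=-0.0208>−1
Confirm numerically:
  x=-3.795: |R|=0.73203 <1
  x=-2.014: |R|=0.02065 <1
  x=-2.013: |R|=0.02063 <1
  x=-1.680: |R|=0.01120 <1
  x=-4.513: |R|=1.47488 >1
  x=-4.479: |R|=1.43401 >1
  x=-4.310: |R|=1.23925 >1
Stable set (-4.0833, 0).

left endpoint -4.0833.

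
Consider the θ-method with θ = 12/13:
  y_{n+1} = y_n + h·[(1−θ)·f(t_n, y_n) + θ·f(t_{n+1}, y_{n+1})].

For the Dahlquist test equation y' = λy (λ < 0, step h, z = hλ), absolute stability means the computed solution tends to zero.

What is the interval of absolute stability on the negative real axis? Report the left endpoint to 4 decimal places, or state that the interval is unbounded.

(−∞, 0) — no finite endpoint.

Set f=λy, z=hλ:
  y_{n+1} = y_n + z·[1/13·y_n + 12/13·y_{n+1}] ⇒ (1 − 12/13z)y_{n+1} = (1 + 1/13z)y_n
  R(z) = (1 + 1/13z)/(1 − 12/13z).

Find x<0 with |R(x)|<1.
x=-0.48: |R|=0.6674
x=-2: |R|=0.2973
x=-10: |R|=0.0226
x=-100: |R|=0.0717
θ=12/13≥1/2 ⇒ |1+1/13x|<|1−12/13x| ∀x<0 ⇒ interval (−∞,0).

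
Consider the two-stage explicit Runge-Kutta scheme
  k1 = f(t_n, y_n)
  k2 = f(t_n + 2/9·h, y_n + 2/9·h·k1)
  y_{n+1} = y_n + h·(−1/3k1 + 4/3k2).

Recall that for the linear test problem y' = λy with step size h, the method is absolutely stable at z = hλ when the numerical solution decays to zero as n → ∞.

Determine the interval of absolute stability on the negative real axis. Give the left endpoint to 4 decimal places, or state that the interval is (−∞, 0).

z∈(-3.3750,0).

Test eqn y'=λy, z=hλ:
  k1=λy_n ⇒ h·k1=z·y_n;  k2=λ(1+2/9z)y_n ⇒ h·k2=z(1+2/9z)y_n
  y_{n+1}/y_n = 1 − 1/3z + 4/3z(1+2/9z) = 1 + z + 8/27z²
  R(z) = 1 + z + 8/27z².

Need |R(x)|<1, x<0.
x=-1.37: |R|=0.1861
R=1: x+8/27x²=0 ⇒ x=−27/8=-3.3750; min R=1−1/(4·8/27)=0.1562>−1
Confirm numerically:
  x=-3.285: |R|=0.91240 <1
  x=-2.696: |R|=0.45760 <1
  x=-1.948: |R|=0.17636 <1
  x=-1.775: |R|=0.15852 <1
  x=-3.892: |R|=1.59620 >1
  x=-3.621: |R|=1.26393 >1
Stable set (-3.3750, 0).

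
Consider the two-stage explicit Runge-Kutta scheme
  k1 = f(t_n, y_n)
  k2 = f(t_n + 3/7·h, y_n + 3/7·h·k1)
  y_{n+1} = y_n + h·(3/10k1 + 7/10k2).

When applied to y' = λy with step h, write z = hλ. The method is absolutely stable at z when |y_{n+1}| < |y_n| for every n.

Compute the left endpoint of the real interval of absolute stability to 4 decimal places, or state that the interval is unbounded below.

Test eqn y'=λy, z=hλ:
  k1=λy_n ⇒ h·k1=z·y_n;  k2=λ(1+3/7z)y_n ⇒ h·k2=z(1+3/7z)y_n
  y_{n+1}/y_n = 1 + 3/10z + 7/10z(1+3/7z) = 1 + z + 3/10z²
  Hence R(z) = 1 + z + 3/10z².

Solve |R(x)|<1 on ℝ⁻.
x=-1.69: |R|=0.1668
R=1: x+3/10x²=0 ⇒ x=−10/3=-3.3333; min R=1−1/(4·3/10)=0.1667>−1
Confirm numerically:
  x=-3.169: |R|=0.84377 <1
  x=-3.103: |R|=0.78558 <1
  x=-1.481: |R|=0.17701 <1
  x=-3.814: |R|=1.54998 >1
  x=-3.730: |R|=1.44387 >1
  x=-3.625: |R|=1.31719 >1
Stable set (-3.3333, 0).

z* = -3.3333.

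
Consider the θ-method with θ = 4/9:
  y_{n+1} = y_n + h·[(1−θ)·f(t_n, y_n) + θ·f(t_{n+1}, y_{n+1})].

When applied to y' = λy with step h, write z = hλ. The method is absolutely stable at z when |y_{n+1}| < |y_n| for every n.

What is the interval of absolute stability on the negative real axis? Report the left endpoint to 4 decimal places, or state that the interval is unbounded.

Test eqn y'=λy, z=hλ:
  y_{n+1} = y_n + z·[5/9·y_n + 4/9·y_{n+1}] ⇒ (1 − 4/9z)y_{n+1} = (1 + 5/9z)y_n
  so R(z) = (1 + 5/9z)/(1 − 4/9z).

Need |R(x)|<1, x<0.
x=-0.57: |R|=0.5452
R=−1: 1+5/9x = −1+4/9x ⇒ -1/9x=2 ⇒ x=2/(-1/9)=-18.0000
Confirm numerically:
  x=-16.076: |R|=0.97375 <1
  x=-15.784: |R|=0.96928 <1
  x=-12.667: |R|=0.91062 <1
  x=-12.414: |R|=0.90477 <1
  x=-18.540: |R|=1.00649 >1
  x=-18.368: |R|=1.00446 >1
  x=-18.056: |R|=1.00069 >1
Stable set (-18.0000, 0).

z∈(-18.0000,0).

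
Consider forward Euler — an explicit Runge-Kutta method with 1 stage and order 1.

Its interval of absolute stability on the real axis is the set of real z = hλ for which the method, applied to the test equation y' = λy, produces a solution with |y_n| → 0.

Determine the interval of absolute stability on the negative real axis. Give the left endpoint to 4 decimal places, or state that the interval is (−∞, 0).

z∈(-2.0000,0).

Test eqn y'=λy, z=hλ:
  order 1, 1-stage ⇒ R(z)=1+z
  (e.g. R(-1.53)=-0.53000, |R|=0.53000)

Find x<0 with |R(x)|<1.
x=-1.53: |R|=0.5300
|R(-1.77)|=0.7700 |R(-1.72)|=0.7200 |R(-1.06)|=0.0600
Bisect:
  x_lo=-2.5406 |R|=1.5406  x_hi=-0.0623 |R|=0.9377
  mid=-1.30148 |R|=0.30148 →hi
  mid=-1.92106 |R|=0.92106 →hi
  mid=-2.23086 |R|=1.23086 →lo
  mid=-2.07596 |R|=1.07596 →lo
  mid=-1.99851 |R|=0.99851 →hi
  mid=-2.03724 |R|=1.03724 →lo
  mid=-2.01787 |R|=1.01787 →lo
  ...
  [-2.00002,-1.99987] ⇒ x*=-2.0000
So |R|<1 on (-2.0000, 0).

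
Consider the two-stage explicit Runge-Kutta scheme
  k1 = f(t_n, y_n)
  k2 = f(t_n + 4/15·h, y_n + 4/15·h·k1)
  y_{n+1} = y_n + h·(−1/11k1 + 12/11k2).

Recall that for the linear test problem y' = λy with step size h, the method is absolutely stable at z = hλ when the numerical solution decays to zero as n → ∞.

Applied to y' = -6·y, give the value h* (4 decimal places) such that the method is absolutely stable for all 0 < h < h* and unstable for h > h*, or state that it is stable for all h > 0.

(-3.4375,0); λ=-6 ⇒ h* = (55/16)/6 = 0.5729.

With y'=λy (z=hλ):
  k1=λy_n ⇒ h·k1=z·y_n;  k2=λ(1+4/15z)y_n ⇒ h·k2=z(1+4/15z)y_n
  y_{n+1}/y_n = 1 − 1/11z + 12/11z(1+4/15z) = 1 + z + 16/55z²
  R(z) = 1 + z + 16/55z².

Solve |R(x)|<1 on ℝ⁻.
x=-1.28: |R|=0.1966
R=1: x+16/55x²=0 ⇒ x=−55/16=-3.4375; min R=1−1/(4·16/55)=0.1406>−1
Confirm numerically:
  x=-3.128: |R|=0.71837 <1
  x=-2.990: |R|=0.61076 <1
  x=-2.536: |R|=0.33492 <1
  x=-1.467: |R|=0.15906 <1
  x=-3.712: |R|=1.29642 >1
  x=-3.636: |R|=1.20996 >1
Interval (-3.4375, 0).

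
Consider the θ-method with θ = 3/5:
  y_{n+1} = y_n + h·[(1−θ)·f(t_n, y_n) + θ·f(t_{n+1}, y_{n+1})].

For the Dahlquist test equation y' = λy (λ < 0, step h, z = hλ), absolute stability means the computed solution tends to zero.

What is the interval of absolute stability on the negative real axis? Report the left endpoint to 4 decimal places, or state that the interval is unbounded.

unbounded; (−∞, 0).

On y'=λy, z=hλ:
  y_{n+1} = y_n + z·[2/5·y_n + 3/5·y_{n+1}] ⇒ (1 − 3/5z)y_{n+1} = (1 + 2/5z)y_n
  so R(z) = (1 + 2/5z)/(1 − 3/5z).

Find x<0 with |R(x)|<1.
x=-1.67: |R|=0.1658
x=-2: |R|=0.0909
x=-10: |R|=0.4286
x=-100: |R|=0.6393
θ=3/5≥1/2 ⇒ |1+2/5x|<|1−3/5x| ∀x<0 ⇒ unbounded interval.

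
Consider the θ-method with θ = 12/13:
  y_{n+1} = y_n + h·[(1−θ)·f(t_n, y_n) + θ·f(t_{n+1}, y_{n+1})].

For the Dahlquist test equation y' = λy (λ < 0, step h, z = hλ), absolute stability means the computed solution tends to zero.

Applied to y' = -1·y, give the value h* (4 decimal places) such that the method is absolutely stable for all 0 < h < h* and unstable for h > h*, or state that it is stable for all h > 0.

(−∞, 0) — no finite endpoint. Any h>0 works for λ=-1.

With y'=λy (z=hλ):
  y_{n+1} = y_n + z·[1/13·y_n + 12/13·y_{n+1}] ⇒ (1 − 12/13z)y_{n+1} = (1 + 1/13z)y_n
  so R(z) = (1 + 1/13z)/(1 − 12/13z).

Boundary: |R(x)|=1, x<0.
x=-0.99: |R|=0.4827
x=-2: |R|=0.2973
x=-10: |R|=0.0226
x=-100: |R|=0.0717
θ=12/13≥1/2 ⇒ |1+1/13x|<|1−12/13x| ∀x<0 ⇒ unbounded interval.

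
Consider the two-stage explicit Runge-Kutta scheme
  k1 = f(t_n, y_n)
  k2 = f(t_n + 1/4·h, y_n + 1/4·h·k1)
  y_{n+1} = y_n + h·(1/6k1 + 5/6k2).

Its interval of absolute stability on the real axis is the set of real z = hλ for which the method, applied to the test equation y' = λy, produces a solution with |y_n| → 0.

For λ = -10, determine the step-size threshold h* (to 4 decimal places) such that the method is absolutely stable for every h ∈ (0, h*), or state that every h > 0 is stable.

(-4.8000,0); λ=-10 ⇒ h* = (24/5)/10 = 0.4800.

On y'=λy, z=hλ:
  k1=λy_n ⇒ h·k1=z·y_n;  k2=λ(1+1/4z)y_n ⇒ h·k2=z(1+1/4z)y_n
  y_{n+1}/y_n = 1 + 1/6z + 5/6z(1+1/4z) = 1 + z + 5/24z²
  ⇒ R(z) = 1 + z + 5/24z².

Need |R(x)|<1, x<0.
x=-0.86: |R|=0.2941
R=1: x+5/24x²=0 ⇒ x=−24/5=-4.8000; min R=1−1/(4·5/24)=-0.2000>−1
Confirm numerically:
  x=-4.381: |R|=0.61758 <1
  x=-3.852: |R|=0.23923 <1
  x=-3.467: |R|=0.03719 <1
  x=-5.253: |R|=1.49575 >1
  x=-4.990: |R|=1.19752 >1
So |R|<1 on (-4.8000, 0).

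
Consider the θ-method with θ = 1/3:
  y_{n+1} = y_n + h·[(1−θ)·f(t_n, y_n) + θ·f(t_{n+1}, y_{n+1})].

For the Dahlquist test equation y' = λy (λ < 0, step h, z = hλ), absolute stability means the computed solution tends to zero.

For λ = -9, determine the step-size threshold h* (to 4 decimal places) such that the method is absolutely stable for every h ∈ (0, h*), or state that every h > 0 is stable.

(-6.0000,0); λ=-9 ⇒ h* = (6)/9 = 0.6667.

Test eqn y'=λy, z=hλ:
  y_{n+1} = y_n + z·[2/3·y_n + 1/3·y_{n+1}] ⇒ (1 − 1/3z)y_{n+1} = (1 + 2/3z)y_n
  so R(z) = (1 + 2/3z)/(1 − 1/3z).

Need |R(x)|<1, x<0.
x=-0.35: |R|=0.6866
R=−1: 1+2/3x = −1+1/3x ⇒ -1/3x=2 ⇒ x=2/(-1/3)=-6.0000
Confirm numerically:
  x=-5.931: |R|=0.99227 <1
  x=-5.796: |R|=0.97681 <1
  x=-5.025: |R|=0.87850 <1
  x=-6.587: |R|=1.06123 >1
  x=-6.392: |R|=1.04174 >1
So |R|<1 on (-6.0000, 0).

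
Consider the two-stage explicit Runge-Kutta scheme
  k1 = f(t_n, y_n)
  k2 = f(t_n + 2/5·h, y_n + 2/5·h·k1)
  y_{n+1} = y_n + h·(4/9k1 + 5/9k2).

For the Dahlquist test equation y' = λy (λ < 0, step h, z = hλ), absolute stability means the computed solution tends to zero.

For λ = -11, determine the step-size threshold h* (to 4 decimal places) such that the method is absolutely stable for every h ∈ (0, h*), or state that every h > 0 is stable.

Set f=λy, z=hλ:
  k1=λy_n ⇒ h·k1=z·y_n;  k2=λ(1+2/5z)y_n ⇒ h·k2=z(1+2/5z)y_n
  y_{n+1}/y_n = 1 + 4/9z + 5/9z(1+2/5z) = 1 + z + 2/9z²
  Hence R(z) = 1 + z + 2/9z².

Solve |R(x)|<1 on ℝ⁻.
x=-1.31: |R|=0.0714
R=1: x+2/9x²=0 ⇒ x=−9/2=-4.5000; min R=1−1/(4·2/9)=-0.1250>−1
Confirm numerically:
  x=-4.005: |R|=0.55945 <1
  x=-2.561: |R|=0.10351 <1
  x=-2.292: |R|=0.12461 <1
  x=-4.945: |R|=1.48901 >1
  x=-4.941: |R|=1.48422 >1
  x=-4.761: |R|=1.27614 >1
Stable set (-4.5000, 0).

(-4.5000,0); λ=-11 ⇒ h* = (9/2)/11 = 0.4091.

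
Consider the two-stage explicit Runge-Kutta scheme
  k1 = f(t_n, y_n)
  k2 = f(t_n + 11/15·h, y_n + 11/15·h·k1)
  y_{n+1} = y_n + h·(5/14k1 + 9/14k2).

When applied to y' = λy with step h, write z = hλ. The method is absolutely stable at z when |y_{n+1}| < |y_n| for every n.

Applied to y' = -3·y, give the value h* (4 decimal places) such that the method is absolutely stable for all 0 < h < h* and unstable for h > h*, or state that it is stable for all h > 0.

With y'=λy (z=hλ):
  k1=λy_n ⇒ h·k1=z·y_n;  k2=λ(1+11/15z)y_n ⇒ h·k2=z(1+11/15z)y_n
  y_{n+1}/y_n = 1 + 5/14z + 9/14z(1+11/15z) = 1 + z + 33/70z²
  Hence R(z) = 1 + z + 33/70z².

Need |R(x)|<1, x<0.
x=-0.47: |R|=0.6341
R=1: x+33/70x²=0 ⇒ x=−70/33=-2.1212; min R=1−1/(4·33/70)=0.4697>−1
Confirm numerically:
  x=-2.014: |R|=0.89821 <1
  x=-1.656: |R|=0.63682 <1
  x=-0.943: |R|=0.47622 <1
  x=-0.853: |R|=0.49002 <1
  x=-2.653: |R|=1.66511 >1
  x=-2.456: |R|=1.38763 >1
  x=-2.317: |R|=1.21386 >1
Interval (-2.1212, 0).

(-2.1212,0); λ=-3 ⇒ h* = (70/33)/3 = 0.7071.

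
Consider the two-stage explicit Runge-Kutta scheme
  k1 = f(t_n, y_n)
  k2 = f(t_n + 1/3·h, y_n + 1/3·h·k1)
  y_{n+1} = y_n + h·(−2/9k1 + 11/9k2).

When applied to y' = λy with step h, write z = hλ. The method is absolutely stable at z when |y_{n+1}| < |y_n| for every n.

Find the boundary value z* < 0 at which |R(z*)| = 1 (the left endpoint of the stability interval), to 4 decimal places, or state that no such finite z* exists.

Set f=λy, z=hλ:
  k1=λy_n ⇒ h·k1=z·y_n;  k2=λ(1+1/3z)y_n ⇒ h·k2=z(1+1/3z)y_n
  y_{n+1}/y_n = 1 − 2/9z + 11/9z(1+1/3z) = 1 + z + 11/27z²
  Hence R(z) = 1 + z + 11/27z².

Need |R(x)|<1, x<0.
x=-1.51: |R|=0.4189
R=1: x+11/27x²=0 ⇒ x=−27/11=-2.4545; min R=1−1/(4·11/27)=0.3864>−1
Confirm numerically:
  x=-2.419: |R|=0.96497 <1
  x=-2.091: |R|=0.69030 <1
  x=-1.797: |R|=0.51860 <1
  x=-1.697: |R|=0.47626 <1
  x=-2.838: |R|=1.44336 >1
  x=-2.512: |R|=1.05880 >1
Interval (-2.4545, 0).

left endpoint -2.4545.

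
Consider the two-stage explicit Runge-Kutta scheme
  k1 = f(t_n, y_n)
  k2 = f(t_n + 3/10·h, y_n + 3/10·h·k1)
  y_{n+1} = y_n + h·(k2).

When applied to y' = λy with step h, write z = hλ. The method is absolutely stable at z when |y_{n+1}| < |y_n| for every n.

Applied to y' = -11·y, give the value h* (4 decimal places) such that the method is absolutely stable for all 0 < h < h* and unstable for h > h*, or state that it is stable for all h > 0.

On y'=λy, z=hλ:
  k1=λy_n ⇒ h·k1=z·y_n;  k2=λ(1+3/10z)y_n ⇒ h·k2=z(1+3/10z)y_n
  y_{n+1}/y_n = 1 + z(1+3/10z) = 1 + z + 3/10z²
  Hence R(z) = 1 + z + 3/10z².

Boundary: |R(x)|=1, x<0.
x=-0.79: |R|=0.3972
R=1: x+3/10x²=0 ⇒ x=−10/3=-3.3333; min R=1−1/(4·3/10)=0.1667>−1
Confirm numerically:
  x=-2.428: |R|=0.34056 <1
  x=-1.847: |R|=0.17642 <1
  x=-1.706: |R|=0.16713 <1
  x=-1.700: |R|=0.16700 <1
  x=-3.825: |R|=1.56419 >1
  x=-3.391: |R|=1.05866 >1
So |R|<1 on (-3.3333, 0).

(-3.3333,0); λ=-11 ⇒ h* = (10/3)/11 = 0.3030.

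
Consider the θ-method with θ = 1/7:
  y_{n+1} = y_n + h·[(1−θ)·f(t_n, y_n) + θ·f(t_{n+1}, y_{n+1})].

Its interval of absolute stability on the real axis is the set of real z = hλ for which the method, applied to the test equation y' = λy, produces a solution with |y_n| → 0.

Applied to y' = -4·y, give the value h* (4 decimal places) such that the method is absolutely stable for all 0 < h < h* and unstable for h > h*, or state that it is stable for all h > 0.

(-2.8000,0); λ=-4 ⇒ h* = (14/5)/4 = 0.7000.

Test eqn y'=λy, z=hλ:
  y_{n+1} = y_n + z·[6/7·y_n + 1/7·y_{n+1}] ⇒ (1 − 1/7z)y_{n+1} = (1 + 6/7z)y_n
  Hence R(z) = (1 + 6/7z)/(1 − 1/7z).

Boundary: |R(x)|=1, x<0.
x=-0.42: |R|=0.6038
R=−1: 1+6/7x = −1+1/7x ⇒ -5/7x=2 ⇒ x=2/(-5/7)=-2.8000
Confirm numerically:
  x=-2.689: |R|=0.94272 <1
  x=-1.676: |R|=0.35224 <1
  x=-1.639: |R|=0.32805 <1
  x=-1.412: |R|=0.17499 <1
  x=-3.317: |R|=1.25056 >1
  x=-3.260: |R|=1.22417 >1
Interval (-2.8000, 0).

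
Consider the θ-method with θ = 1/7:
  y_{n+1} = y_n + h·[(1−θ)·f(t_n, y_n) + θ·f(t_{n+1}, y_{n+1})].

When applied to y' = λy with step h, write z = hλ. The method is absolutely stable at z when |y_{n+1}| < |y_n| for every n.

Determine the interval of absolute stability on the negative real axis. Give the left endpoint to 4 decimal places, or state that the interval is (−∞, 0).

Set f=λy, z=hλ:
  y_{n+1} = y_n + z·[6/7·y_n + 1/7·y_{n+1}] ⇒ (1 − 1/7z)y_{n+1} = (1 + 6/7z)y_n
  R(z) = (1 + 6/7z)/(1 − 1/7z).

Find x<0 with |R(x)|<1.
x=-1.13: |R|=0.0271
R=−1: 1+6/7x = −1+1/7x ⇒ -5/7x=2 ⇒ x=2/(-5/7)=-2.8000
Confirm numerically:
  x=-2.180: |R|=0.66231 <1
  x=-2.014: |R|=0.56401 <1
  x=-1.355: |R|=0.13525 <1
  x=-1.240: |R|=0.05340 <1
  x=-2.991: |R|=1.09559 >1
  x=-2.881: |R|=1.04099 >1
  x=-2.860: |R|=1.03043 >1
Interval (-2.8000, 0).

z∈(-2.8000,0).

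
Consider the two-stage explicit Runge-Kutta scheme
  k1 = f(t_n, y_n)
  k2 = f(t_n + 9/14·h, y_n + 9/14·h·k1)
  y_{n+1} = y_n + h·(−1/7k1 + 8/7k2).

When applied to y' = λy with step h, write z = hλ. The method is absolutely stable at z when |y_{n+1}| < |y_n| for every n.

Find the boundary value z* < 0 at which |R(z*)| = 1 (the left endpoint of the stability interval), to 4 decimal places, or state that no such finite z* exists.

left endpoint -1.3611.

Set f=λy, z=hλ:
  k1=λy_n ⇒ h·k1=z·y_n;  k2=λ(1+9/14z)y_n ⇒ h·k2=z(1+9/14z)y_n
  y_{n+1}/y_n = 1 − 1/7z + 8/7z(1+9/14z) = 1 + z + 36/49z²
  Hence R(z) = 1 + z + 36/49z².

Need |R(x)|<1, x<0.
x=-0.71: |R|=0.6604
R=1: x+36/49x²=0 ⇒ x=−49/36=-1.3611; min R=1−1/(4·36/49)=0.6597>−1
Confirm numerically:
  x=-1.157: |R|=0.82650 <1
  x=-0.873: |R|=0.68693 <1
  x=-0.771: |R|=0.66573 <1
  x=-0.603: |R|=0.66414 <1
  x=-1.767: |R|=1.52693 >1
  x=-1.584: |R|=1.25939 >1
Stable set (-1.3611, 0).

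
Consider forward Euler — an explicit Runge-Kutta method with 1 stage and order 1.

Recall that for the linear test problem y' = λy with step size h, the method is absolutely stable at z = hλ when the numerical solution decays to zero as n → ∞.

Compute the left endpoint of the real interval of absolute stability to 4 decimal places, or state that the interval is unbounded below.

left endpoint -2.0000.

Set f=λy, z=hλ:
  order 1, 1-stage ⇒ R(z)=1+z
  (e.g. R(-1.65)=-0.65000, |R|=0.65000)

Find x<0 with |R(x)|<1.
x=-1.65: |R|=0.6500
|R(-1.76)|=0.7600 |R(-1.68)|=0.6800 |R(-1.31)|=0.3100
Bisect:
  x_lo=-2.6046 |R|=1.6046  x_hi=-0.3734 |R|=0.6266
  mid=-1.48897 |R|=0.48897 →hi
  mid=-2.04677 |R|=1.04677 →lo
  mid=-1.76787 |R|=0.76787 →hi
  mid=-1.90732 |R|=0.90732 →hi
  mid=-1.97704 |R|=0.97704 →hi
  mid=-2.01191 |R|=1.01191 →lo
  mid=-1.99448 |R|=0.99448 →hi
  mid=-2.00319 |R|=1.00319 →lo
  ...
  [-2.00006,-1.99992] ⇒ x*=-2.0000
Interval (-2.0000, 0).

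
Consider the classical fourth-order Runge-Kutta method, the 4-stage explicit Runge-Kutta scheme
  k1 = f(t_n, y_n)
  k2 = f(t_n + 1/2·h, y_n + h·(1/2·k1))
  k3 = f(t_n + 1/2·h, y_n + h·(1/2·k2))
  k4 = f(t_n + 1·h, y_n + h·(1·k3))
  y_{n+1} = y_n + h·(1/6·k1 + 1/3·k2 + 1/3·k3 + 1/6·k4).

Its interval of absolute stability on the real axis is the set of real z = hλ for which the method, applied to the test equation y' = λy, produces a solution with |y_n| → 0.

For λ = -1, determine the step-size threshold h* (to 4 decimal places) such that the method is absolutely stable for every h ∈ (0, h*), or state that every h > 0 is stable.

On y'=λy, z=hλ:
  order 4, 4-stage ⇒ R(z)=1+z+z^2/2+z^3/6+z^4/24
  (e.g. R(-1.79)=0.28392, |R|=0.28392)

Solve |R(x)|<1 on ℝ⁻.
x=-1.79: |R|=0.2839
|R(-2.56)|=0.7102 |R(-1.62)|=0.2706 |R(-1.32)|=0.2944
Bisect:
  x_lo=-3.4285 |R|=2.4891  x_hi=-0.3282 |R|=0.7202
  mid=-1.87836 |R|=0.29989 →hi
  mid=-2.65342 |R|=0.81871 →hi
  mid=-3.04095 |R|=1.45903 →lo
  mid=-2.84719 |R|=1.09740 →lo
  mid=-2.75031 |R|=0.94852 →hi
  mid=-2.79875 |R|=1.02047 →lo
  mid=-2.77453 |R|=0.98389 →hi
  mid=-2.78664 |R|=1.00203 →lo
  ...
  [-2.78531,-2.78512] ⇒ x*=-2.7853
Stable set (-2.7853, 0).

(-2.7853,0); λ=-1 ⇒ h* = 2.7853.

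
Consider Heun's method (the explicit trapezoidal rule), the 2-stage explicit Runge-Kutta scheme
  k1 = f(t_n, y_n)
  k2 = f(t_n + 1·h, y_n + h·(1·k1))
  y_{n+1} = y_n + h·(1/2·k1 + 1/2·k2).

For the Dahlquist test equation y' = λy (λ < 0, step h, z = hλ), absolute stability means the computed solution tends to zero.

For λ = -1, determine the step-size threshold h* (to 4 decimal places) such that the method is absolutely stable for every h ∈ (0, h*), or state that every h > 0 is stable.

(-2.0000,0); λ=-1 ⇒ h* = 2.0000.

Set f=λy, z=hλ:
  order 2, 2-stage ⇒ R(z)=1+z+z^2/2
  (e.g. R(-1.39)=0.57605, |R|=0.57605)

Find x<0 with |R(x)|<1.
x=-1.39: |R|=0.5760
|R(-0.88)|=0.5072 |R(-0.69)|=0.5481 |R(-0.65)|=0.5613
Bisect:
  x_lo=-2.8017 |R|=2.1230  x_hi=-0.1177 |R|=0.8892
  mid=-1.45969 |R|=0.60566 →hi
  mid=-2.13069 |R|=1.13923 →lo
  mid=-1.79519 |R|=0.81617 →hi
  mid=-1.96294 |R|=0.96363 →hi
  mid=-2.04682 |R|=1.04791 →lo
  mid=-2.00488 |R|=1.00489 →lo
  mid=-1.98391 |R|=0.98404 →hi
  mid=-1.99440 |R|=0.99441 →hi
  mid=-1.99964 |R|=0.99964 →hi
  ...
  [-2.00013,-1.99997] ⇒ x*=-2.0000
So |R|<1 on (-2.0000, 0).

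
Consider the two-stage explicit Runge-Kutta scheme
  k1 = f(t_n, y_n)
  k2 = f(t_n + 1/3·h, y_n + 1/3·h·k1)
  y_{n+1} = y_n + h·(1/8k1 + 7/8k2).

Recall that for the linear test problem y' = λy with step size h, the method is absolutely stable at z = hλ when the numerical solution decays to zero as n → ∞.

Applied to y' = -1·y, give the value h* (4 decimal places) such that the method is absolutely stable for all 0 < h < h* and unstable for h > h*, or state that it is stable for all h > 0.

(-3.4286,0); λ=-1 ⇒ h* = (24/7)/1 = 3.4286.

With y'=λy (z=hλ):
  k1=λy_n ⇒ h·k1=z·y_n;  k2=λ(1+1/3z)y_n ⇒ h·k2=z(1+1/3z)y_n
  y_{n+1}/y_n = 1 + 1/8z + 7/8z(1+1/3z) = 1 + z + 7/24z²
  so R(z) = 1 + z + 7/24z².

Solve |R(x)|<1 on ℝ⁻.
x=-0.31: |R|=0.7180
R=1: x+7/24x²=0 ⇒ x=−24/7=-3.4286; min R=1−1/(4·7/24)=0.1429>−1
Confirm numerically:
  x=-3.141: |R|=0.73655 <1
  x=-2.612: |R|=0.37791 <1
  x=-2.004: |R|=0.16734 <1
  x=-3.926: |R|=1.56960 >1
  x=-3.823: |R|=1.43980 >1
  x=-3.587: |R|=1.16575 >1
Stable set (-3.4286, 0).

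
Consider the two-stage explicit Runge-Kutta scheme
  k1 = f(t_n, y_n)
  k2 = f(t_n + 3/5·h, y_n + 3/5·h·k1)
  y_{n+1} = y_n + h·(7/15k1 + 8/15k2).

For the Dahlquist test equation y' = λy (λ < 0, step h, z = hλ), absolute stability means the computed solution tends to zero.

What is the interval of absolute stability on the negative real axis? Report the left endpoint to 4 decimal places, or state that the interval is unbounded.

On y'=λy, z=hλ:
  k1=λy_n ⇒ h·k1=z·y_n;  k2=λ(1+3/5z)y_n ⇒ h·k2=z(1+3/5z)y_n
  y_{n+1}/y_n = 1 + 7/15z + 8/15z(1+3/5z) = 1 + z + 8/25z²
  so R(z) = 1 + z + 8/25z².

Boundary: |R(x)|=1, x<0.
x=-1.79: |R|=0.2353
R=1: x+8/25x²=0 ⇒ x=−25/8=-3.1250; min R=1−1/(4·8/25)=0.2188>−1
Confirm numerically:
  x=-2.825: |R|=0.72880 <1
  x=-1.846: |R|=0.24447 <1
  x=-1.798: |R|=0.23650 <1
  x=-3.633: |R|=1.59058 >1
  x=-3.627: |R|=1.58264 >1
  x=-3.512: |R|=1.43493 >1
Interval (-3.1250, 0).

(-3.1250, 0).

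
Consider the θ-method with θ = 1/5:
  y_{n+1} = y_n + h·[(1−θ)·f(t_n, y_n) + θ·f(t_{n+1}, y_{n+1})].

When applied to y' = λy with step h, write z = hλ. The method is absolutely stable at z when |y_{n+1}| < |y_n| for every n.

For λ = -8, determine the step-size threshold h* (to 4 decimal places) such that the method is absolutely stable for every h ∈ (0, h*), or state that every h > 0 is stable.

With y'=λy (z=hλ):
  y_{n+1} = y_n + z·[4/5·y_n + 1/5·y_{n+1}] ⇒ (1 − 1/5z)y_{n+1} = (1 + 4/5z)y_n
  ⇒ R(z) = (1 + 4/5z)/(1 − 1/5z).

Need |R(x)|<1, x<0.
x=-0.39: |R|=0.6382
R=−1: 1+4/5x = −1+1/5x ⇒ -3/5x=2 ⇒ x=2/(-3/5)=-3.3333
Confirm numerically:
  x=-3.127: |R|=0.92383 <1
  x=-2.634: |R|=0.72518 <1
  x=-2.552: |R|=0.68962 <1
  x=-3.896: |R|=1.18975 >1
  x=-3.633: |R|=1.10414 >1
  x=-3.399: |R|=1.02346 >1
Stable set (-3.3333, 0).

(-3.3333,0); λ=-8 ⇒ h* = (10/3)/8 = 0.4167.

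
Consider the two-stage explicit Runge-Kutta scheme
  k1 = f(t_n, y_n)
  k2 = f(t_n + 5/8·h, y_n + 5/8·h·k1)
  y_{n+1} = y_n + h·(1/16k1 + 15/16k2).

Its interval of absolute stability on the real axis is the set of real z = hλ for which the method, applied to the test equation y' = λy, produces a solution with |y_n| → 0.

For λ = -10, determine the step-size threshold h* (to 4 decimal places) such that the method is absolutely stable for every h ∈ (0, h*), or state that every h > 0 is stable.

Set f=λy, z=hλ:
  k1=λy_n ⇒ h·k1=z·y_n;  k2=λ(1+5/8z)y_n ⇒ h·k2=z(1+5/8z)y_n
  y_{n+1}/y_n = 1 + 1/16z + 15/16z(1+5/8z) = 1 + z + 75/128z²
  R(z) = 1 + z + 75/128z².

Find x<0 with |R(x)|<1.
x=-0.52: |R|=0.6384
R=1: x+75/128x²=0 ⇒ x=−128/75=-1.7067; min R=1−1/(4·75/128)=0.5733>−1
Confirm numerically:
  x=-1.476: |R|=0.80051 <1
  x=-1.138: |R|=0.62081 <1
  x=-0.695: |R|=0.58802 <1
  x=-2.135: |R|=1.53583 >1
  x=-2.058: |R|=1.42366 >1
  x=-1.901: |R|=1.21646 >1
Stable set (-1.7067, 0).

(-1.7067,0); λ=-10 ⇒ h* = (128/75)/10 = 0.1707.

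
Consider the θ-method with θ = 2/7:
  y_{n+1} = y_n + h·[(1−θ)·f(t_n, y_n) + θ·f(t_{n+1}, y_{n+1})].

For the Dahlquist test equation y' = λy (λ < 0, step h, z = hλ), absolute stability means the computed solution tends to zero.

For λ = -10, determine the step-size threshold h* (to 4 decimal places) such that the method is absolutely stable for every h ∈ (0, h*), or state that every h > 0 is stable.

With y'=λy (z=hλ):
  y_{n+1} = y_n + z·[5/7·y_n + 2/7·y_{n+1}] ⇒ (1 − 2/7z)y_{n+1} = (1 + 5/7z)y_n
  Hence R(z) = (1 + 5/7z)/(1 − 2/7z).

Need |R(x)|<1, x<0.
x=-0.65: |R|=0.4518
R=−1: 1+5/7x = −1+2/7x ⇒ -3/7x=2 ⇒ x=2/(-3/7)=-4.6667
Confirm numerically:
  x=-3.834: |R|=0.82970 <1
  x=-2.902: |R|=0.58654 <1
  x=-2.606: |R|=0.49378 <1
  x=-4.996: |R|=1.05815 >1
  x=-4.972: |R|=1.05406 >1
  x=-4.946: |R|=1.04961 >1
So |R|<1 on (-4.6667, 0).

(-4.6667,0); λ=-10 ⇒ h* = (14/3)/10 = 0.4667.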